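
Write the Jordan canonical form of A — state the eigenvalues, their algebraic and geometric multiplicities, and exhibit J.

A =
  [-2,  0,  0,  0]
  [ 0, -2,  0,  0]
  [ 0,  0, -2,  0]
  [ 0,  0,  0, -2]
J_1(-2) ⊕ J_1(-2) ⊕ J_1(-2) ⊕ J_1(-2)

The characteristic polynomial is
  det(x·I − A) = x^4 + 8*x^3 + 24*x^2 + 32*x + 16 = (x + 2)^4

Eigenvalues and multiplicities (the geometric multiplicity of λ is n − rank(A − λI), which equals the number of Jordan blocks for λ):
  λ = -2: algebraic multiplicity = 4, geometric multiplicity = 4

Determining the block sizes for each eigenvalue:
  λ = -2: gm = am = 4, so every block has size 1 → block sizes [1, 1, 1, 1]

Assembling the blocks gives a Jordan form
J =
  [-2,  0,  0,  0]
  [ 0, -2,  0,  0]
  [ 0,  0, -2,  0]
  [ 0,  0,  0, -2]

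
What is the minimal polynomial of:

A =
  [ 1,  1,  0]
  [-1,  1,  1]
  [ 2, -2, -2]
x^3

The characteristic polynomial is χ_A(x) = x^3, so the eigenvalues are known. The minimal polynomial is
  m_A(x) = Π_λ (x − λ)^{k_λ}
where k_λ is the size of the *largest* Jordan block for λ (equivalently, the smallest k with (A − λI)^k v = 0 for every generalised eigenvector v of λ).

  λ = 0: largest Jordan block has size 3, contributing (x − 0)^3

So m_A(x) = x^3 = x^3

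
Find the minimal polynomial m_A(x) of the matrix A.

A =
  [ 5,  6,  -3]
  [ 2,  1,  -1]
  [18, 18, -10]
x^2 + 3*x + 2

The characteristic polynomial is χ_A(x) = (x + 1)^2*(x + 2), so the eigenvalues are known. The minimal polynomial is
  m_A(x) = Π_λ (x − λ)^{k_λ}
where k_λ is the size of the *largest* Jordan block for λ (equivalently, the smallest k with (A − λI)^k v = 0 for every generalised eigenvector v of λ).

  λ = -2: largest Jordan block has size 1, contributing (x + 2)
  λ = -1: largest Jordan block has size 1, contributing (x + 1)

So m_A(x) = (x + 1)*(x + 2) = x^2 + 3*x + 2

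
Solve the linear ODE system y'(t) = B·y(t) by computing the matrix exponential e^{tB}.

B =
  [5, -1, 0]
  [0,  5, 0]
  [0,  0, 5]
e^{tB} =
  [exp(5*t), -t*exp(5*t), 0]
  [0, exp(5*t), 0]
  [0, 0, exp(5*t)]

Strategy: write B = P · J · P⁻¹ where J is a Jordan canonical form, so e^{tB} = P · e^{tJ} · P⁻¹, and e^{tJ} can be computed block-by-block.

B has Jordan form
J =
  [5, 1, 0]
  [0, 5, 0]
  [0, 0, 5]
(up to reordering of blocks).

Per-block formulas:
  For a 2×2 Jordan block J_2(5): exp(t · J_2(5)) = e^(5t)·(I + t·N), where N is the 2×2 nilpotent shift.
  For a 1×1 block at λ = 5: exp(t · [5]) = [e^(5t)].

After assembling e^{tJ} and conjugating by P, we get:

e^{tB} =
  [exp(5*t), -t*exp(5*t), 0]
  [0, exp(5*t), 0]
  [0, 0, exp(5*t)]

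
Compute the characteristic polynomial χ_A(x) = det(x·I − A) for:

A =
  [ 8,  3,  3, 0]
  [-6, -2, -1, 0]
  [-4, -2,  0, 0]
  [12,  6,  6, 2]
x^4 - 8*x^3 + 24*x^2 - 32*x + 16

Expanding det(x·I − A) (e.g. by cofactor expansion or by noting that A is similar to its Jordan form J, which has the same characteristic polynomial as A) gives
  χ_A(x) = x^4 - 8*x^3 + 24*x^2 - 32*x + 16
which factors as (x - 2)^4. The eigenvalues (with algebraic multiplicities) are λ = 2 with multiplicity 4.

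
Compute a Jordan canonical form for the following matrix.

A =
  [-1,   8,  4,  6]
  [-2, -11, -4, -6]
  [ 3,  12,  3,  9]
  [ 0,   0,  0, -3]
J_2(-3) ⊕ J_1(-3) ⊕ J_1(-3)

The characteristic polynomial is
  det(x·I − A) = x^4 + 12*x^3 + 54*x^2 + 108*x + 81 = (x + 3)^4

Eigenvalues and multiplicities (the geometric multiplicity of λ is n − rank(A − λI), which equals the number of Jordan blocks for λ):
  λ = -3: algebraic multiplicity = 4, geometric multiplicity = 3

Determining the block sizes for each eigenvalue:
  λ = -3: 3 blocks summing to 4 forces exactly one block of size 2 and the rest size 1 → block sizes [2, 1, 1]

Assembling the blocks gives a Jordan form
J =
  [-3,  1,  0,  0]
  [ 0, -3,  0,  0]
  [ 0,  0, -3,  0]
  [ 0,  0,  0, -3]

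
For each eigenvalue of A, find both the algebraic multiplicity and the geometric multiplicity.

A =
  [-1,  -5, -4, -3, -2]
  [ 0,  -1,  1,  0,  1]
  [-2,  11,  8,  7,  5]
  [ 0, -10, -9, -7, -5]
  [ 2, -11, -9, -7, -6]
λ = -3: alg = 1, geom = 1; λ = -1: alg = 4, geom = 2

Step 1 — factor the characteristic polynomial to read off the algebraic multiplicities:
  χ_A(x) = (x + 1)^4*(x + 3)

Step 2 — compute geometric multiplicities via the rank-nullity identity g(λ) = n − rank(A − λI):
  rank(A − (-3)·I) = 4, so dim ker(A − (-3)·I) = n − 4 = 1
  rank(A − (-1)·I) = 3, so dim ker(A − (-1)·I) = n − 3 = 2

Summary:
  λ = -3: algebraic multiplicity = 1, geometric multiplicity = 1
  λ = -1: algebraic multiplicity = 4, geometric multiplicity = 2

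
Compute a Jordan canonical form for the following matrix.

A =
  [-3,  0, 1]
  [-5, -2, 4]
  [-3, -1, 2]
J_3(-1)

The characteristic polynomial is
  det(x·I − A) = x^3 + 3*x^2 + 3*x + 1 = (x + 1)^3

Eigenvalues and multiplicities (the geometric multiplicity of λ is n − rank(A − λI), which equals the number of Jordan blocks for λ):
  λ = -1: algebraic multiplicity = 3, geometric multiplicity = 1

Determining the block sizes for each eigenvalue:
  λ = -1: one block (gm = 1), so the single block has size am = 3 → block sizes [3]

Assembling the blocks gives a Jordan form
J =
  [-1,  1,  0]
  [ 0, -1,  1]
  [ 0,  0, -1]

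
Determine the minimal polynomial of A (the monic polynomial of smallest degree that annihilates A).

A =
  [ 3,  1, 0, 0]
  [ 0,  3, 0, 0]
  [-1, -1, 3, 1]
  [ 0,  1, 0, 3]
x^2 - 6*x + 9

The characteristic polynomial is χ_A(x) = (x - 3)^4, so the eigenvalues are known. The minimal polynomial is
  m_A(x) = Π_λ (x − λ)^{k_λ}
where k_λ is the size of the *largest* Jordan block for λ (equivalently, the smallest k with (A − λI)^k v = 0 for every generalised eigenvector v of λ).

  λ = 3: largest Jordan block has size 2, contributing (x − 3)^2

So m_A(x) = (x - 3)^2 = x^2 - 6*x + 9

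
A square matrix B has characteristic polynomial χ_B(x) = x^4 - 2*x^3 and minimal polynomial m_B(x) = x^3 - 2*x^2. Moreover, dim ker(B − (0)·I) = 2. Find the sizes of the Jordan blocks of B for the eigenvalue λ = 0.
Block sizes for λ = 0: [2, 1]

Step 1 — from the characteristic polynomial, algebraic multiplicity of λ = 0 is 3. From dim ker(B − (0)·I) = 2, there are exactly 2 Jordan blocks for λ = 0.
Step 2 — from the minimal polynomial, the factor (x − 0)^2 tells us the largest block for λ = 0 has size 2.
Step 3 — with total size 3, 2 blocks, and largest block 2, the block sizes (in nonincreasing order) are [2, 1].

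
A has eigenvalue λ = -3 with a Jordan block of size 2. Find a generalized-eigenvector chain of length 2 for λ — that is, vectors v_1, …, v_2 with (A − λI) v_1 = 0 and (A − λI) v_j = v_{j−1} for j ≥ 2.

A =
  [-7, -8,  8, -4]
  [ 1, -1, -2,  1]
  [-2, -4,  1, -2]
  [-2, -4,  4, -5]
A Jordan chain for λ = -3 of length 2:
v_1 = (-4, 1, -2, -2)ᵀ
v_2 = (1, 0, 0, 0)ᵀ

Let N = A − (-3)·I. We want v_2 with N^2 v_2 = 0 but N^1 v_2 ≠ 0; then v_{j-1} := N · v_j for j = 2, …, 2.

Pick v_2 = (1, 0, 0, 0)ᵀ.
Then v_1 = N · v_2 = (-4, 1, -2, -2)ᵀ.

Sanity check: (A − (-3)·I) v_1 = (0, 0, 0, 0)ᵀ = 0. ✓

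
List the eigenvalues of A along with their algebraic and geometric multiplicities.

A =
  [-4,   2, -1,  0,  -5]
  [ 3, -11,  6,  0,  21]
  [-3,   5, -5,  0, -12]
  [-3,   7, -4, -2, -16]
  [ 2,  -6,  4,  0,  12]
λ = -2: alg = 5, geom = 2

Step 1 — factor the characteristic polynomial to read off the algebraic multiplicities:
  χ_A(x) = (x + 2)^5

Step 2 — compute geometric multiplicities via the rank-nullity identity g(λ) = n − rank(A − λI):
  rank(A − (-2)·I) = 3, so dim ker(A − (-2)·I) = n − 3 = 2

Summary:
  λ = -2: algebraic multiplicity = 5, geometric multiplicity = 2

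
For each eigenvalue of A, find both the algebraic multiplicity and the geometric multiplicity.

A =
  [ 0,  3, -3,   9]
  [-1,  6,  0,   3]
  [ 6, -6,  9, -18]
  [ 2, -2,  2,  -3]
λ = 3: alg = 4, geom = 2

Step 1 — factor the characteristic polynomial to read off the algebraic multiplicities:
  χ_A(x) = (x - 3)^4

Step 2 — compute geometric multiplicities via the rank-nullity identity g(λ) = n − rank(A − λI):
  rank(A − (3)·I) = 2, so dim ker(A − (3)·I) = n − 2 = 2

Summary:
  λ = 3: algebraic multiplicity = 4, geometric multiplicity = 2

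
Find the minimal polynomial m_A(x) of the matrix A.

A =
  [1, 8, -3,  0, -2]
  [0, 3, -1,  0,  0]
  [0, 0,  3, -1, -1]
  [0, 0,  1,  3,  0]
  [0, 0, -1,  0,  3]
x^4 - 10*x^3 + 36*x^2 - 54*x + 27

The characteristic polynomial is χ_A(x) = (x - 3)^4*(x - 1), so the eigenvalues are known. The minimal polynomial is
  m_A(x) = Π_λ (x − λ)^{k_λ}
where k_λ is the size of the *largest* Jordan block for λ (equivalently, the smallest k with (A − λI)^k v = 0 for every generalised eigenvector v of λ).

  λ = 1: largest Jordan block has size 1, contributing (x − 1)
  λ = 3: largest Jordan block has size 3, contributing (x − 3)^3

So m_A(x) = (x - 3)^3*(x - 1) = x^4 - 10*x^3 + 36*x^2 - 54*x + 27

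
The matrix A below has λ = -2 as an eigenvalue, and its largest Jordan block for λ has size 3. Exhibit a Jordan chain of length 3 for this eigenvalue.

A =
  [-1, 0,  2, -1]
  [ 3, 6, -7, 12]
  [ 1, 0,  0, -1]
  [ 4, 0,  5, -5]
A Jordan chain for λ = -2 of length 3:
v_1 = (-1, 4, -1, -3)ᵀ
v_2 = (1, -5, 1, 4)ᵀ
v_3 = (1, -1, 0, 0)ᵀ

Let N = A − (-2)·I. We want v_3 with N^3 v_3 = 0 but N^2 v_3 ≠ 0; then v_{j-1} := N · v_j for j = 3, …, 2.

Pick v_3 = (1, -1, 0, 0)ᵀ.
Then v_2 = N · v_3 = (1, -5, 1, 4)ᵀ.
Then v_1 = N · v_2 = (-1, 4, -1, -3)ᵀ.

Sanity check: (A − (-2)·I) v_1 = (0, 0, 0, 0)ᵀ = 0. ✓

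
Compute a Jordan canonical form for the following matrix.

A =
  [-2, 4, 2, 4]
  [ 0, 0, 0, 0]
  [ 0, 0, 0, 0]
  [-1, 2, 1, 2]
J_2(0) ⊕ J_1(0) ⊕ J_1(0)

The characteristic polynomial is
  det(x·I − A) = x^4

Eigenvalues and multiplicities (the geometric multiplicity of λ is n − rank(A − λI), which equals the number of Jordan blocks for λ):
  λ = 0: algebraic multiplicity = 4, geometric multiplicity = 3

Determining the block sizes for each eigenvalue:
  λ = 0: 3 blocks summing to 4 forces exactly one block of size 2 and the rest size 1 → block sizes [2, 1, 1]

Assembling the blocks gives a Jordan form
J =
  [0, 1, 0, 0]
  [0, 0, 0, 0]
  [0, 0, 0, 0]
  [0, 0, 0, 0]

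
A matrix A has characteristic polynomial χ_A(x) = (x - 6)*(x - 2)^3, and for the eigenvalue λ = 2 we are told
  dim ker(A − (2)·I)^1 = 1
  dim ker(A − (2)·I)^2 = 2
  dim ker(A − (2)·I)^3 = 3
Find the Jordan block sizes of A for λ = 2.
Block sizes for λ = 2: [3]

From the dimensions of kernels of powers, the number of Jordan blocks of size at least j is d_j − d_{j−1} where d_j = dim ker(N^j) (with d_0 = 0). Computing the differences gives [1, 1, 1].
The number of blocks of size exactly k is (#blocks of size ≥ k) − (#blocks of size ≥ k + 1), so the partition is: 1 block(s) of size 3.
In nonincreasing order the block sizes are [3].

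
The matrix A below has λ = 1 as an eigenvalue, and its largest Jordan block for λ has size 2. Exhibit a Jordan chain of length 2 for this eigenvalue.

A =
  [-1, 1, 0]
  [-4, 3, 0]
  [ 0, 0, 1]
A Jordan chain for λ = 1 of length 2:
v_1 = (-2, -4, 0)ᵀ
v_2 = (1, 0, 0)ᵀ

Let N = A − (1)·I. We want v_2 with N^2 v_2 = 0 but N^1 v_2 ≠ 0; then v_{j-1} := N · v_j for j = 2, …, 2.

Pick v_2 = (1, 0, 0)ᵀ.
Then v_1 = N · v_2 = (-2, -4, 0)ᵀ.

Sanity check: (A − (1)·I) v_1 = (0, 0, 0)ᵀ = 0. ✓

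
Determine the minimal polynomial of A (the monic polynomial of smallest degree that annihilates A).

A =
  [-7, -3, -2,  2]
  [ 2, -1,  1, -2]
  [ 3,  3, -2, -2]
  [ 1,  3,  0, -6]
x^3 + 12*x^2 + 48*x + 64

The characteristic polynomial is χ_A(x) = (x + 4)^4, so the eigenvalues are known. The minimal polynomial is
  m_A(x) = Π_λ (x − λ)^{k_λ}
where k_λ is the size of the *largest* Jordan block for λ (equivalently, the smallest k with (A − λI)^k v = 0 for every generalised eigenvector v of λ).

  λ = -4: largest Jordan block has size 3, contributing (x + 4)^3

So m_A(x) = (x + 4)^3 = x^3 + 12*x^2 + 48*x + 64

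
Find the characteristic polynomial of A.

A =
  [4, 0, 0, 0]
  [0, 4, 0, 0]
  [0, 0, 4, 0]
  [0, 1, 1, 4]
x^4 - 16*x^3 + 96*x^2 - 256*x + 256

Expanding det(x·I − A) (e.g. by cofactor expansion or by noting that A is similar to its Jordan form J, which has the same characteristic polynomial as A) gives
  χ_A(x) = x^4 - 16*x^3 + 96*x^2 - 256*x + 256
which factors as (x - 4)^4. The eigenvalues (with algebraic multiplicities) are λ = 4 with multiplicity 4.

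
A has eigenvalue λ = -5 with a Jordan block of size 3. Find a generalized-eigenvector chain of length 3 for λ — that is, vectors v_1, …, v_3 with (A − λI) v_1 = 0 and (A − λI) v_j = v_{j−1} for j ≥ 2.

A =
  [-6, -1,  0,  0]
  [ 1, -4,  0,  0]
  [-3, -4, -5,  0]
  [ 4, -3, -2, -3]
A Jordan chain for λ = -5 of length 3:
v_1 = (0, 0, -3, -3)ᵀ
v_2 = (-3, 3, -11, -2)ᵀ
v_3 = (1, 2, 0, 0)ᵀ

Let N = A − (-5)·I. We want v_3 with N^3 v_3 = 0 but N^2 v_3 ≠ 0; then v_{j-1} := N · v_j for j = 3, …, 2.

Pick v_3 = (1, 2, 0, 0)ᵀ.
Then v_2 = N · v_3 = (-3, 3, -11, -2)ᵀ.
Then v_1 = N · v_2 = (0, 0, -3, -3)ᵀ.

Sanity check: (A − (-5)·I) v_1 = (0, 0, 0, 0)ᵀ = 0. ✓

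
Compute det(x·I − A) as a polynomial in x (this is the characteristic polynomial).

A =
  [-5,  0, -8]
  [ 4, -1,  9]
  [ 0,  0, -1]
x^3 + 7*x^2 + 11*x + 5

Expanding det(x·I − A) (e.g. by cofactor expansion or by noting that A is similar to its Jordan form J, which has the same characteristic polynomial as A) gives
  χ_A(x) = x^3 + 7*x^2 + 11*x + 5
which factors as (x + 1)^2*(x + 5). The eigenvalues (with algebraic multiplicities) are λ = -5 with multiplicity 1, λ = -1 with multiplicity 2.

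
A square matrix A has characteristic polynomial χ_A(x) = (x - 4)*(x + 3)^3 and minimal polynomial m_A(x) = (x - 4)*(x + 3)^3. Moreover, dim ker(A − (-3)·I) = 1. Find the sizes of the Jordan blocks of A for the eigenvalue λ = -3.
Block sizes for λ = -3: [3]

Step 1 — from the characteristic polynomial, algebraic multiplicity of λ = -3 is 3. From dim ker(A − (-3)·I) = 1, there are exactly 1 Jordan blocks for λ = -3.
Step 2 — from the minimal polynomial, the factor (x + 3)^3 tells us the largest block for λ = -3 has size 3.
Step 3 — with total size 3, 1 blocks, and largest block 3, the block sizes (in nonincreasing order) are [3].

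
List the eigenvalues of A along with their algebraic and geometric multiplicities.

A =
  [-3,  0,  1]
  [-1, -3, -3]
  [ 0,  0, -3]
λ = -3: alg = 3, geom = 1

Step 1 — factor the characteristic polynomial to read off the algebraic multiplicities:
  χ_A(x) = (x + 3)^3

Step 2 — compute geometric multiplicities via the rank-nullity identity g(λ) = n − rank(A − λI):
  rank(A − (-3)·I) = 2, so dim ker(A − (-3)·I) = n − 2 = 1

Summary:
  λ = -3: algebraic multiplicity = 3, geometric multiplicity = 1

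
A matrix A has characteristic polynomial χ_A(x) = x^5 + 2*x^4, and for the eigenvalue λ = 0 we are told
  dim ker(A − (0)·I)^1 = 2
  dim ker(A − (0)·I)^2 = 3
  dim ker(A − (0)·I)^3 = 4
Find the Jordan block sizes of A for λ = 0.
Block sizes for λ = 0: [3, 1]

From the dimensions of kernels of powers, the number of Jordan blocks of size at least j is d_j − d_{j−1} where d_j = dim ker(N^j) (with d_0 = 0). Computing the differences gives [2, 1, 1].
The number of blocks of size exactly k is (#blocks of size ≥ k) − (#blocks of size ≥ k + 1), so the partition is: 1 block(s) of size 1, 1 block(s) of size 3.
In nonincreasing order the block sizes are [3, 1].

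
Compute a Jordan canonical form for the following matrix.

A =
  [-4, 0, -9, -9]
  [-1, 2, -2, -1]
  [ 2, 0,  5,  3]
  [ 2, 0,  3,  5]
J_2(2) ⊕ J_2(2)

The characteristic polynomial is
  det(x·I − A) = x^4 - 8*x^3 + 24*x^2 - 32*x + 16 = (x - 2)^4

Eigenvalues and multiplicities (the geometric multiplicity of λ is n − rank(A − λI), which equals the number of Jordan blocks for λ):
  λ = 2: algebraic multiplicity = 4, geometric multiplicity = 2

Determining the block sizes for each eigenvalue:
  λ = 2: with am = 4 and gm = 2, the partition is not yet determined (e.g. several partitions of 4 into 2 parts exist). Let N = A − (2)·I. Computing rank(N^1) = 2, rank(N^2) = 0; the number of blocks of size ≥ j is rank(N^{j−1}) − rank(N^j), giving [2, 2]. So we have 2 block(s) of size 2 → block sizes [2, 2]

Assembling the blocks gives a Jordan form
J =
  [2, 1, 0, 0]
  [0, 2, 0, 0]
  [0, 0, 2, 1]
  [0, 0, 0, 2]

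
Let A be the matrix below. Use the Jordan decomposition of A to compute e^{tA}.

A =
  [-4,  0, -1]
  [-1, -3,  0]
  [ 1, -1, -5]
e^{tA} =
  [-t^2*exp(-4*t)/2 + exp(-4*t), t^2*exp(-4*t)/2, t^2*exp(-4*t)/2 - t*exp(-4*t)]
  [-t^2*exp(-4*t)/2 - t*exp(-4*t), t^2*exp(-4*t)/2 + t*exp(-4*t) + exp(-4*t), t^2*exp(-4*t)/2]
  [t*exp(-4*t), -t*exp(-4*t), -t*exp(-4*t) + exp(-4*t)]

Strategy: write A = P · J · P⁻¹ where J is a Jordan canonical form, so e^{tA} = P · e^{tJ} · P⁻¹, and e^{tJ} can be computed block-by-block.

A has Jordan form
J =
  [-4,  1,  0]
  [ 0, -4,  1]
  [ 0,  0, -4]
(up to reordering of blocks).

Per-block formulas:
  For a 3×3 Jordan block J_3(-4): exp(t · J_3(-4)) = e^(-4t)·(I + t·N + (t^2/2)·N^2), where N is the 3×3 nilpotent shift.

After assembling e^{tJ} and conjugating by P, we get:

e^{tA} =
  [-t^2*exp(-4*t)/2 + exp(-4*t), t^2*exp(-4*t)/2, t^2*exp(-4*t)/2 - t*exp(-4*t)]
  [-t^2*exp(-4*t)/2 - t*exp(-4*t), t^2*exp(-4*t)/2 + t*exp(-4*t) + exp(-4*t), t^2*exp(-4*t)/2]
  [t*exp(-4*t), -t*exp(-4*t), -t*exp(-4*t) + exp(-4*t)]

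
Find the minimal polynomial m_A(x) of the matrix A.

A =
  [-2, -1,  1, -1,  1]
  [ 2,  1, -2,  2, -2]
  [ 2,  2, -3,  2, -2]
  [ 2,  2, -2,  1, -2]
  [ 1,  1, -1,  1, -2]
x^2 + 2*x + 1

The characteristic polynomial is χ_A(x) = (x + 1)^5, so the eigenvalues are known. The minimal polynomial is
  m_A(x) = Π_λ (x − λ)^{k_λ}
where k_λ is the size of the *largest* Jordan block for λ (equivalently, the smallest k with (A − λI)^k v = 0 for every generalised eigenvector v of λ).

  λ = -1: largest Jordan block has size 2, contributing (x + 1)^2

So m_A(x) = (x + 1)^2 = x^2 + 2*x + 1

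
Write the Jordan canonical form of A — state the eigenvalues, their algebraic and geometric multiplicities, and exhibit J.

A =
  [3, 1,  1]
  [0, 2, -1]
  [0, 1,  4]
J_2(3) ⊕ J_1(3)

The characteristic polynomial is
  det(x·I − A) = x^3 - 9*x^2 + 27*x - 27 = (x - 3)^3

Eigenvalues and multiplicities (the geometric multiplicity of λ is n − rank(A − λI), which equals the number of Jordan blocks for λ):
  λ = 3: algebraic multiplicity = 3, geometric multiplicity = 2

Determining the block sizes for each eigenvalue:
  λ = 3: 2 blocks summing to 3 forces exactly one block of size 2 and the rest size 1 → block sizes [2, 1]

Assembling the blocks gives a Jordan form
J =
  [3, 1, 0]
  [0, 3, 0]
  [0, 0, 3]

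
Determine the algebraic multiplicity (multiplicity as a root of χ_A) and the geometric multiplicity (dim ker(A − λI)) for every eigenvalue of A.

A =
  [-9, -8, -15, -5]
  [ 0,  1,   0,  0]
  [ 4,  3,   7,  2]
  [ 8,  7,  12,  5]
λ = 1: alg = 4, geom = 2

Step 1 — factor the characteristic polynomial to read off the algebraic multiplicities:
  χ_A(x) = (x - 1)^4

Step 2 — compute geometric multiplicities via the rank-nullity identity g(λ) = n − rank(A − λI):
  rank(A − (1)·I) = 2, so dim ker(A − (1)·I) = n − 2 = 2

Summary:
  λ = 1: algebraic multiplicity = 4, geometric multiplicity = 2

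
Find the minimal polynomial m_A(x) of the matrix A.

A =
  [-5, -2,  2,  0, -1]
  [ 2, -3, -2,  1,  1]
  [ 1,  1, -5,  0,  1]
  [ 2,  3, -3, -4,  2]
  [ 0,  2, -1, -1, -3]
x^3 + 12*x^2 + 48*x + 64

The characteristic polynomial is χ_A(x) = (x + 4)^5, so the eigenvalues are known. The minimal polynomial is
  m_A(x) = Π_λ (x − λ)^{k_λ}
where k_λ is the size of the *largest* Jordan block for λ (equivalently, the smallest k with (A − λI)^k v = 0 for every generalised eigenvector v of λ).

  λ = -4: largest Jordan block has size 3, contributing (x + 4)^3

So m_A(x) = (x + 4)^3 = x^3 + 12*x^2 + 48*x + 64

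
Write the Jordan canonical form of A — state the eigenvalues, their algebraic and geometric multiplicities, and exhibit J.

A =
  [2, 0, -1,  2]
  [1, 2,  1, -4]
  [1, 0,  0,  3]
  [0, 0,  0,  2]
J_2(1) ⊕ J_2(2)

The characteristic polynomial is
  det(x·I − A) = x^4 - 6*x^3 + 13*x^2 - 12*x + 4 = (x - 2)^2*(x - 1)^2

Eigenvalues and multiplicities (the geometric multiplicity of λ is n − rank(A − λI), which equals the number of Jordan blocks for λ):
  λ = 1: algebraic multiplicity = 2, geometric multiplicity = 1
  λ = 2: algebraic multiplicity = 2, geometric multiplicity = 1

Determining the block sizes for each eigenvalue:
  λ = 1: one block (gm = 1), so the single block has size am = 2 → block sizes [2]
  λ = 2: one block (gm = 1), so the single block has size am = 2 → block sizes [2]

Assembling the blocks gives a Jordan form
J =
  [1, 1, 0, 0]
  [0, 1, 0, 0]
  [0, 0, 2, 1]
  [0, 0, 0, 2]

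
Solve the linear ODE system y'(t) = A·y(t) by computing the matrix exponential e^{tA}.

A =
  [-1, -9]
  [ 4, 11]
e^{tA} =
  [-6*t*exp(5*t) + exp(5*t), -9*t*exp(5*t)]
  [4*t*exp(5*t), 6*t*exp(5*t) + exp(5*t)]

Strategy: write A = P · J · P⁻¹ where J is a Jordan canonical form, so e^{tA} = P · e^{tJ} · P⁻¹, and e^{tJ} can be computed block-by-block.

A has Jordan form
J =
  [5, 1]
  [0, 5]
(up to reordering of blocks).

Per-block formulas:
  For a 2×2 Jordan block J_2(5): exp(t · J_2(5)) = e^(5t)·(I + t·N), where N is the 2×2 nilpotent shift.

After assembling e^{tJ} and conjugating by P, we get:

e^{tA} =
  [-6*t*exp(5*t) + exp(5*t), -9*t*exp(5*t)]
  [4*t*exp(5*t), 6*t*exp(5*t) + exp(5*t)]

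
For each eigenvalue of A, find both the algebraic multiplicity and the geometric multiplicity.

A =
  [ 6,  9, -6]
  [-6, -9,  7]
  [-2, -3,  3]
λ = 0: alg = 3, geom = 1

Step 1 — factor the characteristic polynomial to read off the algebraic multiplicities:
  χ_A(x) = x^3

Step 2 — compute geometric multiplicities via the rank-nullity identity g(λ) = n − rank(A − λI):
  rank(A − (0)·I) = 2, so dim ker(A − (0)·I) = n − 2 = 1

Summary:
  λ = 0: algebraic multiplicity = 3, geometric multiplicity = 1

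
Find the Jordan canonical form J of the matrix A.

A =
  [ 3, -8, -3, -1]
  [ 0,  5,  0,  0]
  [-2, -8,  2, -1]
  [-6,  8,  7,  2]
J_2(1) ⊕ J_1(5) ⊕ J_1(5)

The characteristic polynomial is
  det(x·I − A) = x^4 - 12*x^3 + 46*x^2 - 60*x + 25 = (x - 5)^2*(x - 1)^2

Eigenvalues and multiplicities (the geometric multiplicity of λ is n − rank(A − λI), which equals the number of Jordan blocks for λ):
  λ = 1: algebraic multiplicity = 2, geometric multiplicity = 1
  λ = 5: algebraic multiplicity = 2, geometric multiplicity = 2

Determining the block sizes for each eigenvalue:
  λ = 1: one block (gm = 1), so the single block has size am = 2 → block sizes [2]
  λ = 5: gm = am = 2, so every block has size 1 → block sizes [1, 1]

Assembling the blocks gives a Jordan form
J =
  [1, 1, 0, 0]
  [0, 1, 0, 0]
  [0, 0, 5, 0]
  [0, 0, 0, 5]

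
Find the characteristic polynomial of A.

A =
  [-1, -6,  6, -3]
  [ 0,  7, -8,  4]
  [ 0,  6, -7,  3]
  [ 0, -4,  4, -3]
x^4 + 4*x^3 + 6*x^2 + 4*x + 1

Expanding det(x·I − A) (e.g. by cofactor expansion or by noting that A is similar to its Jordan form J, which has the same characteristic polynomial as A) gives
  χ_A(x) = x^4 + 4*x^3 + 6*x^2 + 4*x + 1
which factors as (x + 1)^4. The eigenvalues (with algebraic multiplicities) are λ = -1 with multiplicity 4.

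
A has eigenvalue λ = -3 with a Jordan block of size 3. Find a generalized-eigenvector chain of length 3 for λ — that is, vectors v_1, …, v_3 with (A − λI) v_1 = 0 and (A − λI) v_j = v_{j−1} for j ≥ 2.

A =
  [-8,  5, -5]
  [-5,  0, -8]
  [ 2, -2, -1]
A Jordan chain for λ = -3 of length 3:
v_1 = (-10, -6, 4)ᵀ
v_2 = (-5, -5, 2)ᵀ
v_3 = (1, 0, 0)ᵀ

Let N = A − (-3)·I. We want v_3 with N^3 v_3 = 0 but N^2 v_3 ≠ 0; then v_{j-1} := N · v_j for j = 3, …, 2.

Pick v_3 = (1, 0, 0)ᵀ.
Then v_2 = N · v_3 = (-5, -5, 2)ᵀ.
Then v_1 = N · v_2 = (-10, -6, 4)ᵀ.

Sanity check: (A − (-3)·I) v_1 = (0, 0, 0)ᵀ = 0. ✓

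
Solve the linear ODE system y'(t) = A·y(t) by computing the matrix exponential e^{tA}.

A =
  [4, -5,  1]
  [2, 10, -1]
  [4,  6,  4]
e^{tA} =
  [-t^2*exp(6*t) - 2*t*exp(6*t) + exp(6*t), -2*t^2*exp(6*t) - 5*t*exp(6*t), t^2*exp(6*t)/2 + t*exp(6*t)]
  [2*t*exp(6*t), 4*t*exp(6*t) + exp(6*t), -t*exp(6*t)]
  [-2*t^2*exp(6*t) + 4*t*exp(6*t), -4*t^2*exp(6*t) + 6*t*exp(6*t), t^2*exp(6*t) - 2*t*exp(6*t) + exp(6*t)]

Strategy: write A = P · J · P⁻¹ where J is a Jordan canonical form, so e^{tA} = P · e^{tJ} · P⁻¹, and e^{tJ} can be computed block-by-block.

A has Jordan form
J =
  [6, 1, 0]
  [0, 6, 1]
  [0, 0, 6]
(up to reordering of blocks).

Per-block formulas:
  For a 3×3 Jordan block J_3(6): exp(t · J_3(6)) = e^(6t)·(I + t·N + (t^2/2)·N^2), where N is the 3×3 nilpotent shift.

After assembling e^{tJ} and conjugating by P, we get:

e^{tA} =
  [-t^2*exp(6*t) - 2*t*exp(6*t) + exp(6*t), -2*t^2*exp(6*t) - 5*t*exp(6*t), t^2*exp(6*t)/2 + t*exp(6*t)]
  [2*t*exp(6*t), 4*t*exp(6*t) + exp(6*t), -t*exp(6*t)]
  [-2*t^2*exp(6*t) + 4*t*exp(6*t), -4*t^2*exp(6*t) + 6*t*exp(6*t), t^2*exp(6*t) - 2*t*exp(6*t) + exp(6*t)]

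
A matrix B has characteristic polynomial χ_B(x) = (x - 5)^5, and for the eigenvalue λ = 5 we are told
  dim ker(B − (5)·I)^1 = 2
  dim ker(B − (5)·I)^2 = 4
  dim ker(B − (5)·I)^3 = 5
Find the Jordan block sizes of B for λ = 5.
Block sizes for λ = 5: [3, 2]

From the dimensions of kernels of powers, the number of Jordan blocks of size at least j is d_j − d_{j−1} where d_j = dim ker(N^j) (with d_0 = 0). Computing the differences gives [2, 2, 1].
The number of blocks of size exactly k is (#blocks of size ≥ k) − (#blocks of size ≥ k + 1), so the partition is: 1 block(s) of size 2, 1 block(s) of size 3.
In nonincreasing order the block sizes are [3, 2].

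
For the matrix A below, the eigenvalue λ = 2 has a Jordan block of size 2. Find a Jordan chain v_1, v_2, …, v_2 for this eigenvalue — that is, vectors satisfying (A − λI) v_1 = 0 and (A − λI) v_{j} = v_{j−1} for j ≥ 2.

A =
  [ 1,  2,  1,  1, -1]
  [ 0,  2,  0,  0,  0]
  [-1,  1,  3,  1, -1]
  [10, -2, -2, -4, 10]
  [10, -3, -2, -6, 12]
A Jordan chain for λ = 2 of length 2:
v_1 = (2, 0, 1, -2, -3)ᵀ
v_2 = (0, 1, 0, 0, 0)ᵀ

Let N = A − (2)·I. We want v_2 with N^2 v_2 = 0 but N^1 v_2 ≠ 0; then v_{j-1} := N · v_j for j = 2, …, 2.

Pick v_2 = (0, 1, 0, 0, 0)ᵀ.
Then v_1 = N · v_2 = (2, 0, 1, -2, -3)ᵀ.

Sanity check: (A − (2)·I) v_1 = (0, 0, 0, 0, 0)ᵀ = 0. ✓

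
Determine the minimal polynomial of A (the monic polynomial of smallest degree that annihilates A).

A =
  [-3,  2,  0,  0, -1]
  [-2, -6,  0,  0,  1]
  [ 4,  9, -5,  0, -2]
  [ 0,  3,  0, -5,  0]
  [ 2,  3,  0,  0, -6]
x^3 + 15*x^2 + 75*x + 125

The characteristic polynomial is χ_A(x) = (x + 5)^5, so the eigenvalues are known. The minimal polynomial is
  m_A(x) = Π_λ (x − λ)^{k_λ}
where k_λ is the size of the *largest* Jordan block for λ (equivalently, the smallest k with (A − λI)^k v = 0 for every generalised eigenvector v of λ).

  λ = -5: largest Jordan block has size 3, contributing (x + 5)^3

So m_A(x) = (x + 5)^3 = x^3 + 15*x^2 + 75*x + 125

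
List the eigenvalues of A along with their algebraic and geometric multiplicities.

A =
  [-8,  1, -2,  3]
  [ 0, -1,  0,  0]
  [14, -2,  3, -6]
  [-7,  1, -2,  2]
λ = -1: alg = 4, geom = 3

Step 1 — factor the characteristic polynomial to read off the algebraic multiplicities:
  χ_A(x) = (x + 1)^4

Step 2 — compute geometric multiplicities via the rank-nullity identity g(λ) = n − rank(A − λI):
  rank(A − (-1)·I) = 1, so dim ker(A − (-1)·I) = n − 1 = 3

Summary:
  λ = -1: algebraic multiplicity = 4, geometric multiplicity = 3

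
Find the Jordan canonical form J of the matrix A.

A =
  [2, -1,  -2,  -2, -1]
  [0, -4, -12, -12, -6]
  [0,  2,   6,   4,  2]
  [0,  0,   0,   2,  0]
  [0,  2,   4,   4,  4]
J_2(2) ⊕ J_1(2) ⊕ J_1(2) ⊕ J_1(2)

The characteristic polynomial is
  det(x·I − A) = x^5 - 10*x^4 + 40*x^3 - 80*x^2 + 80*x - 32 = (x - 2)^5

Eigenvalues and multiplicities (the geometric multiplicity of λ is n − rank(A − λI), which equals the number of Jordan blocks for λ):
  λ = 2: algebraic multiplicity = 5, geometric multiplicity = 4

Determining the block sizes for each eigenvalue:
  λ = 2: 4 blocks summing to 5 forces exactly one block of size 2 and the rest size 1 → block sizes [2, 1, 1, 1]

Assembling the blocks gives a Jordan form
J =
  [2, 1, 0, 0, 0]
  [0, 2, 0, 0, 0]
  [0, 0, 2, 0, 0]
  [0, 0, 0, 2, 0]
  [0, 0, 0, 0, 2]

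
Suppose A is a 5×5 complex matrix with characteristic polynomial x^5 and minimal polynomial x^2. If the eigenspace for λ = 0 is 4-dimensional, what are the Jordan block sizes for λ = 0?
Block sizes for λ = 0: [2, 1, 1, 1]

Step 1 — from the characteristic polynomial, algebraic multiplicity of λ = 0 is 5. From dim ker(A − (0)·I) = 4, there are exactly 4 Jordan blocks for λ = 0.
Step 2 — from the minimal polynomial, the factor (x − 0)^2 tells us the largest block for λ = 0 has size 2.
Step 3 — with total size 5, 4 blocks, and largest block 2, the block sizes (in nonincreasing order) are [2, 1, 1, 1].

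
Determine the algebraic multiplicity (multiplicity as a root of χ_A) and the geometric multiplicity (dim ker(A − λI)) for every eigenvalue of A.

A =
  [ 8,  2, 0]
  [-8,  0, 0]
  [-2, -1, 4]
λ = 4: alg = 3, geom = 2

Step 1 — factor the characteristic polynomial to read off the algebraic multiplicities:
  χ_A(x) = (x - 4)^3

Step 2 — compute geometric multiplicities via the rank-nullity identity g(λ) = n − rank(A − λI):
  rank(A − (4)·I) = 1, so dim ker(A − (4)·I) = n − 1 = 2

Summary:
  λ = 4: algebraic multiplicity = 3, geometric multiplicity = 2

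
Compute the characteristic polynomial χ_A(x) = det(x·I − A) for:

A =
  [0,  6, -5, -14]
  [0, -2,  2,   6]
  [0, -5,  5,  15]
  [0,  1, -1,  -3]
x^4

Expanding det(x·I − A) (e.g. by cofactor expansion or by noting that A is similar to its Jordan form J, which has the same characteristic polynomial as A) gives
  χ_A(x) = x^4
which factors as x^4. The eigenvalues (with algebraic multiplicities) are λ = 0 with multiplicity 4.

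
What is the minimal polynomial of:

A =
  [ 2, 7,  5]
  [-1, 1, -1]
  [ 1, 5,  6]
x^3 - 9*x^2 + 27*x - 27

The characteristic polynomial is χ_A(x) = (x - 3)^3, so the eigenvalues are known. The minimal polynomial is
  m_A(x) = Π_λ (x − λ)^{k_λ}
where k_λ is the size of the *largest* Jordan block for λ (equivalently, the smallest k with (A − λI)^k v = 0 for every generalised eigenvector v of λ).

  λ = 3: largest Jordan block has size 3, contributing (x − 3)^3

So m_A(x) = (x - 3)^3 = x^3 - 9*x^2 + 27*x - 27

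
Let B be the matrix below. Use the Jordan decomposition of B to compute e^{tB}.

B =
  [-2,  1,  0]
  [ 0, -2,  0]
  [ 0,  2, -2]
e^{tB} =
  [exp(-2*t), t*exp(-2*t), 0]
  [0, exp(-2*t), 0]
  [0, 2*t*exp(-2*t), exp(-2*t)]

Strategy: write B = P · J · P⁻¹ where J is a Jordan canonical form, so e^{tB} = P · e^{tJ} · P⁻¹, and e^{tJ} can be computed block-by-block.

B has Jordan form
J =
  [-2,  1,  0]
  [ 0, -2,  0]
  [ 0,  0, -2]
(up to reordering of blocks).

Per-block formulas:
  For a 2×2 Jordan block J_2(-2): exp(t · J_2(-2)) = e^(-2t)·(I + t·N), where N is the 2×2 nilpotent shift.
  For a 1×1 block at λ = -2: exp(t · [-2]) = [e^(-2t)].

After assembling e^{tJ} and conjugating by P, we get:

e^{tB} =
  [exp(-2*t), t*exp(-2*t), 0]
  [0, exp(-2*t), 0]
  [0, 2*t*exp(-2*t), exp(-2*t)]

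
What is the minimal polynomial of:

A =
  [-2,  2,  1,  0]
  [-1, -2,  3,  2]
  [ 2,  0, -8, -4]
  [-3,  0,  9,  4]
x^3 + 6*x^2 + 12*x + 8

The characteristic polynomial is χ_A(x) = (x + 2)^4, so the eigenvalues are known. The minimal polynomial is
  m_A(x) = Π_λ (x − λ)^{k_λ}
where k_λ is the size of the *largest* Jordan block for λ (equivalently, the smallest k with (A − λI)^k v = 0 for every generalised eigenvector v of λ).

  λ = -2: largest Jordan block has size 3, contributing (x + 2)^3

So m_A(x) = (x + 2)^3 = x^3 + 6*x^2 + 12*x + 8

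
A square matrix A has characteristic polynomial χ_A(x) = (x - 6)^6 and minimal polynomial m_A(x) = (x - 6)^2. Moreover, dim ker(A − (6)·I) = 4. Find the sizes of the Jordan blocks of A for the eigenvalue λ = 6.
Block sizes for λ = 6: [2, 2, 1, 1]

Step 1 — from the characteristic polynomial, algebraic multiplicity of λ = 6 is 6. From dim ker(A − (6)·I) = 4, there are exactly 4 Jordan blocks for λ = 6.
Step 2 — from the minimal polynomial, the factor (x − 6)^2 tells us the largest block for λ = 6 has size 2.
Step 3 — with total size 6, 4 blocks, and largest block 2, the block sizes (in nonincreasing order) are [2, 2, 1, 1].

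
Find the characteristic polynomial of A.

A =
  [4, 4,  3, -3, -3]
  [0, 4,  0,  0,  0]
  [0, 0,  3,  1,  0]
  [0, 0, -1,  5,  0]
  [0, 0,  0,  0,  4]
x^5 - 20*x^4 + 160*x^3 - 640*x^2 + 1280*x - 1024

Expanding det(x·I − A) (e.g. by cofactor expansion or by noting that A is similar to its Jordan form J, which has the same characteristic polynomial as A) gives
  χ_A(x) = x^5 - 20*x^4 + 160*x^3 - 640*x^2 + 1280*x - 1024
which factors as (x - 4)^5. The eigenvalues (with algebraic multiplicities) are λ = 4 with multiplicity 5.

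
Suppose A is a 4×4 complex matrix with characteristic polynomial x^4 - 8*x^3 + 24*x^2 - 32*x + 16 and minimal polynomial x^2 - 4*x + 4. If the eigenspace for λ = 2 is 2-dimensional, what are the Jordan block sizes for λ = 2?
Block sizes for λ = 2: [2, 2]

Step 1 — from the characteristic polynomial, algebraic multiplicity of λ = 2 is 4. From dim ker(A − (2)·I) = 2, there are exactly 2 Jordan blocks for λ = 2.
Step 2 — from the minimal polynomial, the factor (x − 2)^2 tells us the largest block for λ = 2 has size 2.
Step 3 — with total size 4, 2 blocks, and largest block 2, the block sizes (in nonincreasing order) are [2, 2].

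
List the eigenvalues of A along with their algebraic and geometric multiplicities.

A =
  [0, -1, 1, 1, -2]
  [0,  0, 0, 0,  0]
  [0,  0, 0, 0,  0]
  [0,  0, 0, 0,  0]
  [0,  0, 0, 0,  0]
λ = 0: alg = 5, geom = 4

Step 1 — factor the characteristic polynomial to read off the algebraic multiplicities:
  χ_A(x) = x^5

Step 2 — compute geometric multiplicities via the rank-nullity identity g(λ) = n − rank(A − λI):
  rank(A − (0)·I) = 1, so dim ker(A − (0)·I) = n − 1 = 4

Summary:
  λ = 0: algebraic multiplicity = 5, geometric multiplicity = 4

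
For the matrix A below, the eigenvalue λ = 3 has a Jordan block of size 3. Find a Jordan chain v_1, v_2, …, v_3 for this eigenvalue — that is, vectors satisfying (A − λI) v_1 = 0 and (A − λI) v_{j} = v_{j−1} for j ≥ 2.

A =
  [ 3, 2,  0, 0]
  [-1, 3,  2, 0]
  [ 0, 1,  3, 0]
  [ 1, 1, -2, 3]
A Jordan chain for λ = 3 of length 3:
v_1 = (-2, 0, -1, -1)ᵀ
v_2 = (0, -1, 0, 1)ᵀ
v_3 = (1, 0, 0, 0)ᵀ

Let N = A − (3)·I. We want v_3 with N^3 v_3 = 0 but N^2 v_3 ≠ 0; then v_{j-1} := N · v_j for j = 3, …, 2.

Pick v_3 = (1, 0, 0, 0)ᵀ.
Then v_2 = N · v_3 = (0, -1, 0, 1)ᵀ.
Then v_1 = N · v_2 = (-2, 0, -1, -1)ᵀ.

Sanity check: (A − (3)·I) v_1 = (0, 0, 0, 0)ᵀ = 0. ✓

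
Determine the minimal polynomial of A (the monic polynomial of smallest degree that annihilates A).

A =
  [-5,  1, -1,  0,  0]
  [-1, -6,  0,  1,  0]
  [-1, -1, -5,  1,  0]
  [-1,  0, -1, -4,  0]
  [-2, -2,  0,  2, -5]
x^2 + 10*x + 25

The characteristic polynomial is χ_A(x) = (x + 5)^5, so the eigenvalues are known. The minimal polynomial is
  m_A(x) = Π_λ (x − λ)^{k_λ}
where k_λ is the size of the *largest* Jordan block for λ (equivalently, the smallest k with (A − λI)^k v = 0 for every generalised eigenvector v of λ).

  λ = -5: largest Jordan block has size 2, contributing (x + 5)^2

So m_A(x) = (x + 5)^2 = x^2 + 10*x + 25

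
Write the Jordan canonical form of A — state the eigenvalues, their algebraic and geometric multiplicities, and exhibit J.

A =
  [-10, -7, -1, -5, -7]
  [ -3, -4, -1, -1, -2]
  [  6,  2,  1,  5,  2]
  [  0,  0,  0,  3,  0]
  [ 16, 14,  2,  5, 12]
J_1(-2) ⊕ J_2(-1) ⊕ J_2(3)

The characteristic polynomial is
  det(x·I − A) = x^5 - 2*x^4 - 10*x^3 + 8*x^2 + 33*x + 18 = (x - 3)^2*(x + 1)^2*(x + 2)

Eigenvalues and multiplicities (the geometric multiplicity of λ is n − rank(A − λI), which equals the number of Jordan blocks for λ):
  λ = -2: algebraic multiplicity = 1, geometric multiplicity = 1
  λ = -1: algebraic multiplicity = 2, geometric multiplicity = 1
  λ = 3: algebraic multiplicity = 2, geometric multiplicity = 1

Determining the block sizes for each eigenvalue:
  λ = -2: one block (gm = 1), so the single block has size am = 1 → block sizes [1]
  λ = -1: one block (gm = 1), so the single block has size am = 2 → block sizes [2]
  λ = 3: one block (gm = 1), so the single block has size am = 2 → block sizes [2]

Assembling the blocks gives a Jordan form
J =
  [-2,  0,  0, 0, 0]
  [ 0, -1,  1, 0, 0]
  [ 0,  0, -1, 0, 0]
  [ 0,  0,  0, 3, 1]
  [ 0,  0,  0, 0, 3]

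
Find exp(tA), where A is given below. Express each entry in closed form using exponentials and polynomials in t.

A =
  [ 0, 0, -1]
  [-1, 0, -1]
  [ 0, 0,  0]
e^{tA} =
  [1, 0, -t]
  [-t, 1, t^2/2 - t]
  [0, 0, 1]

Strategy: write A = P · J · P⁻¹ where J is a Jordan canonical form, so e^{tA} = P · e^{tJ} · P⁻¹, and e^{tJ} can be computed block-by-block.

A has Jordan form
J =
  [0, 1, 0]
  [0, 0, 1]
  [0, 0, 0]
(up to reordering of blocks).

Per-block formulas:
  For a 3×3 Jordan block J_3(0): exp(t · J_3(0)) = e^(0t)·(I + t·N + (t^2/2)·N^2), where N is the 3×3 nilpotent shift.

After assembling e^{tJ} and conjugating by P, we get:

e^{tA} =
  [1, 0, -t]
  [-t, 1, t^2/2 - t]
  [0, 0, 1]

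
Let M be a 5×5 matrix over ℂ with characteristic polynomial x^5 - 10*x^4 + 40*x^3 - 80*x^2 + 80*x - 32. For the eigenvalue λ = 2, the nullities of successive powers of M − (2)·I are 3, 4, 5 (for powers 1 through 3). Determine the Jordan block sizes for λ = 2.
Block sizes for λ = 2: [3, 1, 1]

From the dimensions of kernels of powers, the number of Jordan blocks of size at least j is d_j − d_{j−1} where d_j = dim ker(N^j) (with d_0 = 0). Computing the differences gives [3, 1, 1].
The number of blocks of size exactly k is (#blocks of size ≥ k) − (#blocks of size ≥ k + 1), so the partition is: 2 block(s) of size 1, 1 block(s) of size 3.
In nonincreasing order the block sizes are [3, 1, 1].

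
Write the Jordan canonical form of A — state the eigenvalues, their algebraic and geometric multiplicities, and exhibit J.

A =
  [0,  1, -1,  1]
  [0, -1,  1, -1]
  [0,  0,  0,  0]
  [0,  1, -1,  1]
J_2(0) ⊕ J_1(0) ⊕ J_1(0)

The characteristic polynomial is
  det(x·I − A) = x^4

Eigenvalues and multiplicities (the geometric multiplicity of λ is n − rank(A − λI), which equals the number of Jordan blocks for λ):
  λ = 0: algebraic multiplicity = 4, geometric multiplicity = 3

Determining the block sizes for each eigenvalue:
  λ = 0: 3 blocks summing to 4 forces exactly one block of size 2 and the rest size 1 → block sizes [2, 1, 1]

Assembling the blocks gives a Jordan form
J =
  [0, 1, 0, 0]
  [0, 0, 0, 0]
  [0, 0, 0, 0]
  [0, 0, 0, 0]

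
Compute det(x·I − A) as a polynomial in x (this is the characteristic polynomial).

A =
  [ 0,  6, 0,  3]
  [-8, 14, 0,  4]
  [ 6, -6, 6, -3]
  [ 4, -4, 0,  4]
x^4 - 24*x^3 + 216*x^2 - 864*x + 1296

Expanding det(x·I − A) (e.g. by cofactor expansion or by noting that A is similar to its Jordan form J, which has the same characteristic polynomial as A) gives
  χ_A(x) = x^4 - 24*x^3 + 216*x^2 - 864*x + 1296
which factors as (x - 6)^4. The eigenvalues (with algebraic multiplicities) are λ = 6 with multiplicity 4.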